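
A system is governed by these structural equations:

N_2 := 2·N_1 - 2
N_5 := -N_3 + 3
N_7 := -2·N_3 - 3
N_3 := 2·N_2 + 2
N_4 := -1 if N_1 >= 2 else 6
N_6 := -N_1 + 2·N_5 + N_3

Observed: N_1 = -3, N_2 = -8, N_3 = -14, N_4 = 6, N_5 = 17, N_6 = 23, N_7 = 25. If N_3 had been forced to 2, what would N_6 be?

7

The intervention breaks the incoming arrows to N_3: N_3 := 2·N_2 + 2 no longer applies, and N_3 = 2.
N_5 = -N_3 + 3  [with N_3=2]  = 1
N_6 = -N_1 + 2·N_5 + N_3  [with N_1=-3, N_5=1, N_3=2]  = 7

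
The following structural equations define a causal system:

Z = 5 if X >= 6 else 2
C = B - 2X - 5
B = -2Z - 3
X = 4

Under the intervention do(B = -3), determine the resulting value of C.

-16

The intervention breaks the incoming arrows to B: B = -2Z - 3 no longer applies, and B = -3.
C = B - 2X - 5  [with B=-3, X=4]  = -16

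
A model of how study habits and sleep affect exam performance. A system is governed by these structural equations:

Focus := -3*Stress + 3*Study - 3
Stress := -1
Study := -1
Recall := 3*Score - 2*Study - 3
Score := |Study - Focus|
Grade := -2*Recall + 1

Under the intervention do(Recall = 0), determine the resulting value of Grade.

The intervention breaks the incoming arrows to Recall: Recall := 3*Score - 2*Study - 3 no longer applies, and Recall = 0.
Grade = -2*Recall + 1  [with Recall=0]  = 1

1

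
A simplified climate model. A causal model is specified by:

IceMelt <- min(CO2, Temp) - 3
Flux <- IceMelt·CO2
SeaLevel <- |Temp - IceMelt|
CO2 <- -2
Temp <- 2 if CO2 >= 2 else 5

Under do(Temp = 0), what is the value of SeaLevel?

Under do(Temp=0), the mechanism Temp <- 2 if CO2 >= 2 else 5 is discarded; Temp is fixed at 0.
IceMelt = min(CO2, Temp) - 3  [with CO2=-2, Temp=0]  = -5
SeaLevel = |Temp - IceMelt|  [with Temp=0, IceMelt=-5]  = 5

5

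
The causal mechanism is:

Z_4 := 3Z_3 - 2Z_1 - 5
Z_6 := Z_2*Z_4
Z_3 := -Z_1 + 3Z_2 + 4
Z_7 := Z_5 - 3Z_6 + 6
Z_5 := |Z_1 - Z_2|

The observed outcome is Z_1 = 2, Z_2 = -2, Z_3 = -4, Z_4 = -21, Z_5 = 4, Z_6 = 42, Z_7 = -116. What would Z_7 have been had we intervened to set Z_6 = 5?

-5

Intervening sets Z_6 = 5 and removes its equation (Z_6 := Z_2*Z_4).
Z_5 = |Z_1 - Z_2|  [with Z_1=2, Z_2=-2]  = 4
Z_7 = Z_5 - 3Z_6 + 6  [with Z_5=4, Z_6=5]  = -5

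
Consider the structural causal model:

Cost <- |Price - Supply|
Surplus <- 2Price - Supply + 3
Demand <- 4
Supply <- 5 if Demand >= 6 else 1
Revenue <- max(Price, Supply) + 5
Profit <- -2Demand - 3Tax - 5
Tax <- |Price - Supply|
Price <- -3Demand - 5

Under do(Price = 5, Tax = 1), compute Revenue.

Setting Price = 5, Tax = 1 by intervention discards those variables' equations.
Supply = 5 if Demand >= 6 else 1  [with Demand=4]  = 1
Revenue = max(Price, Supply) + 5  [with Price=5, Supply=1]  = 10

10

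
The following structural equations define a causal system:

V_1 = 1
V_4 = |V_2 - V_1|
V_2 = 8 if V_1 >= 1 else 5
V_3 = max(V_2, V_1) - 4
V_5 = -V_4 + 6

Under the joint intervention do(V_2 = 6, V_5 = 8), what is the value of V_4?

The joint intervention fixes V_2 = 6, V_5 = 8, removing each variable's own equation.
V_4 = |V_2 - V_1|  [with V_2=6, V_1=1]  = 5

5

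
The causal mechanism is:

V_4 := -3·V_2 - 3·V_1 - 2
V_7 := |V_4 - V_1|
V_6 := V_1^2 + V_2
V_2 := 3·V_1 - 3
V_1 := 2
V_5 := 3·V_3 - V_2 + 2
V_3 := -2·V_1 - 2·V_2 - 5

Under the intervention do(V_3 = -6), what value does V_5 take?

-19

do(V_3=-6) replaces the equation V_3 := -2·V_1 - 2·V_2 - 5 with the constant V_3 = -6.
V_2 = 3·V_1 - 3  [with V_1=2]  = 3
V_5 = 3·V_3 - V_2 + 2  [with V_3=-6, V_2=3]  = -19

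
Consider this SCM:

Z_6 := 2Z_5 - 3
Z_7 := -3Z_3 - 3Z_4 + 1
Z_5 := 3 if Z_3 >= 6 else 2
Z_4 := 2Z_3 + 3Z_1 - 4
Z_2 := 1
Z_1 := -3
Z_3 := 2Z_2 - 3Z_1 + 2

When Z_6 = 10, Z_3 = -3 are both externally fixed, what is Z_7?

67

Under do(Z_6 = 10, Z_3 = -3), each intervened variable's structural equation is replaced by its fixed value.
Z_4 = 2Z_3 + 3Z_1 - 4  [with Z_3=-3, Z_1=-3]  = -19
Z_7 = -3Z_3 - 3Z_4 + 1  [with Z_3=-3, Z_4=-19]  = 67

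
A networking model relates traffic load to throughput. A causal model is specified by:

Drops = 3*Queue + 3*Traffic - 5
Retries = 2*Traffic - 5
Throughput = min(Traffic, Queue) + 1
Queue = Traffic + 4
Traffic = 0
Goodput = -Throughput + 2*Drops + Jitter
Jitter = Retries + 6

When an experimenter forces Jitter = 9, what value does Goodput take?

22

Under do(Jitter=9), the mechanism Jitter = Retries + 6 is discarded; Jitter is fixed at 9.
Queue = Traffic + 4  [with Traffic=0]  = 4
Drops = 3*Queue + 3*Traffic - 5  [with Queue=4, Traffic=0]  = 7
Throughput = min(Traffic, Queue) + 1  [with Traffic=0, Queue=4]  = 1
Goodput = -Throughput + 2*Drops + Jitter  [with Throughput=1, Drops=7, Jitter=9]  = 22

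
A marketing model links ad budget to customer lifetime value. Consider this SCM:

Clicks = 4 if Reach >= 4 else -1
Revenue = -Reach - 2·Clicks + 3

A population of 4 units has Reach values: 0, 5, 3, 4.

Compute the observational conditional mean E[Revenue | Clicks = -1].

Observing Clicks=-1 restricts to units where Clicks's equation naturally yields -1: Reach ∈ {0, 3}. In that subpopulation Revenue = 5, 2, mean 3.5.

3.5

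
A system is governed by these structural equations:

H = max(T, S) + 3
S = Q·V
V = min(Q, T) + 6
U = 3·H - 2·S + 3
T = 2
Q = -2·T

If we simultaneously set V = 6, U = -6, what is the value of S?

Setting V = 6, U = -6 by intervention discards those variables' equations.
Q = -2·T  [with T=2]  = -4
S = Q·V  [with Q=-4, V=6]  = -24

-24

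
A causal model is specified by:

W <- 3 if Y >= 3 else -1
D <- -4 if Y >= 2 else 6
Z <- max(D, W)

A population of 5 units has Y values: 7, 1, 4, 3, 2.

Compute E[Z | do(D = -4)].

Under do(D=-4), D's equation is replaced by D=-4 for every unit. Per-unit Z: 3, -1, 3, 3, -1. Mean = 1.4.

1.4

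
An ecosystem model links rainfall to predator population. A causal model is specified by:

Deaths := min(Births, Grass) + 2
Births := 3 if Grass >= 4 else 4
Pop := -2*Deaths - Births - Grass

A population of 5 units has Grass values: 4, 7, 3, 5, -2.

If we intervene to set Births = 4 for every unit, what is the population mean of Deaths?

Under do(Births=4), Births's equation is replaced by Births=4 for every unit. Per-unit Deaths: 6, 6, 5, 6, 0. Mean = 4.6.

4.6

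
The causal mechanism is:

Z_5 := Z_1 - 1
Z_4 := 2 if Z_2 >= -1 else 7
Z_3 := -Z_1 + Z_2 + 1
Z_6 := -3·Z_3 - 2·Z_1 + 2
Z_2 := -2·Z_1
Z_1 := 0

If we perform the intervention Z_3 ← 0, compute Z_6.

2

The intervention breaks the incoming arrows to Z_3: Z_3 := -Z_1 + Z_2 + 1 no longer applies, and Z_3 = 0.
Z_6 = -3·Z_3 - 2·Z_1 + 2  [with Z_3=0, Z_1=0]  = 2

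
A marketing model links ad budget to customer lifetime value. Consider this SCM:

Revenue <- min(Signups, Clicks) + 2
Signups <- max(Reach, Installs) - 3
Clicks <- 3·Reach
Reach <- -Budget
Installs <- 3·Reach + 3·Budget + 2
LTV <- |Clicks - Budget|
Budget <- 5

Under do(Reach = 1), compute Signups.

do(Reach=1) replaces the equation Reach <- -Budget with the constant Reach = 1.
Installs = 3·Reach + 3·Budget + 2  [with Reach=1, Budget=5]  = 20
Signups = max(Reach, Installs) - 3  [with Reach=1, Installs=20]  = 17

17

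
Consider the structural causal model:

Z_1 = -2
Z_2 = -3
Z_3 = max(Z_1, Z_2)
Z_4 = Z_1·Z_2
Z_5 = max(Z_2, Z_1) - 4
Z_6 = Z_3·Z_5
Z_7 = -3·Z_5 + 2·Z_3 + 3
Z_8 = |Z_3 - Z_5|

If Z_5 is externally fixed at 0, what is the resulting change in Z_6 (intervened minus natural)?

The intervention breaks the incoming arrows to Z_5: Z_5 = max(Z_2, Z_1) - 4 no longer applies, and Z_5 = 0.
Z_3 = max(Z_1, Z_2)  [with Z_1=-2, Z_2=-3]  = -2
Z_6 = Z_3·Z_5  [with Z_3=-2, Z_5=0]  = 0
Without intervention: Z_3 = max(Z_1, Z_2)  [with Z_1=-2, Z_2=-3]  = -2; Z_5 = max(Z_2, Z_1) - 4  [with Z_2=-3, Z_1=-2]  = -6; Z_6 = Z_3·Z_5  [with Z_3=-2, Z_5=-6]  = 12.
Change = 0 − 12 = -12.

-12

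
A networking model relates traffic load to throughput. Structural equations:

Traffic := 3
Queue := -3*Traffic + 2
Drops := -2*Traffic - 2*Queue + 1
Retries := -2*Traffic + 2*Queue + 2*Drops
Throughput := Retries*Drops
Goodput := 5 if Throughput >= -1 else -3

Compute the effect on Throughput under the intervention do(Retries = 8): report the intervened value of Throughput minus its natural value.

Intervening sets Retries = 8 and removes its equation (Retries := -2*Traffic + 2*Queue + 2*Drops).
Queue = -3*Traffic + 2  [with Traffic=3]  = -7
Drops = -2*Traffic - 2*Queue + 1  [with Traffic=3, Queue=-7]  = 9
Throughput = Retries*Drops  [with Retries=8, Drops=9]  = 72
Without intervention: Queue = -3*Traffic + 2  [with Traffic=3]  = -7; Drops = -2*Traffic - 2*Queue + 1  [with Traffic=3, Queue=-7]  = 9; Retries = -2*Traffic + 2*Queue + 2*Drops  [with Traffic=3, Queue=-7, Drops=9]  = -2; Throughput = Retries*Drops  [with Retries=-2, Drops=9]  = -18.
Change = 72 − (-18) = 90.

90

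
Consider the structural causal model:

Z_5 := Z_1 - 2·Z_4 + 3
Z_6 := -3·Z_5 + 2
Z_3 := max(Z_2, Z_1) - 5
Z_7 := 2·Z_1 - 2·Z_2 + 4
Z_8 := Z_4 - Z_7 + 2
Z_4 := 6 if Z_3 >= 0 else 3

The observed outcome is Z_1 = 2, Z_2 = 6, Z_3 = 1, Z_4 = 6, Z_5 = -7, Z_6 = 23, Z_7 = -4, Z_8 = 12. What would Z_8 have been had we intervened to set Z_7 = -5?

13

do(Z_7=-5) replaces the equation Z_7 := 2·Z_1 - 2·Z_2 + 4 with the constant Z_7 = -5.
Z_3 = max(Z_2, Z_1) - 5  [with Z_2=6, Z_1=2]  = 1
Z_4 = 6 if Z_3 >= 0 else 3  [with Z_3=1]  = 6
Z_8 = Z_4 - Z_7 + 2  [with Z_4=6, Z_7=-5]  = 13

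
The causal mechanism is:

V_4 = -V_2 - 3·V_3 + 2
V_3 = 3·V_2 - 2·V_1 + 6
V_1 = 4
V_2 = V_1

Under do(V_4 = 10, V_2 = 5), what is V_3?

13

Setting V_4 = 10, V_2 = 5 by intervention discards those variables' equations.
V_3 = 3·V_2 - 2·V_1 + 6  [with V_2=5, V_1=4]  = 13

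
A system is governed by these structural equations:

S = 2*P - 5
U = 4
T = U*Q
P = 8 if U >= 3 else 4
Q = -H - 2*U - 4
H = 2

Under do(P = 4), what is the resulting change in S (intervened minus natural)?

-8

do(P=4) replaces the equation P = 8 if U >= 3 else 4 with the constant P = 4.
S = 2*P - 5  [with P=4]  = 3
Without intervention: P = 8 if U >= 3 else 4  [with U=4]  = 8; S = 2*P - 5  [with P=8]  = 11.
Change = 3 − 11 = -8.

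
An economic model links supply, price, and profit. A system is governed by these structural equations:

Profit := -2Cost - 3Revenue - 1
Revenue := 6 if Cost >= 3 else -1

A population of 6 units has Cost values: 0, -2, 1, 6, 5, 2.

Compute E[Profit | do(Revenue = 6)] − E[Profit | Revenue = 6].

Every unit gets Revenue=6 under the intervention. Profit values become -19, -15, -21, -31, -29, -23; E[Profit|do(Revenue=6)] = -23.
Observing Revenue=6 restricts to units where Revenue's equation naturally yields 6: Cost ∈ {6, 5}. In that subpopulation Profit = -31, -29, mean -30.
Difference = -23 − (-30) = 7.

7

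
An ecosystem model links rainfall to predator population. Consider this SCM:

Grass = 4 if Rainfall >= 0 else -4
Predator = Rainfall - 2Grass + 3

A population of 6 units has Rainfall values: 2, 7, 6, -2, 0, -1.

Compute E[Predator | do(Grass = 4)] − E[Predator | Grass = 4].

The intervention sets Grass=4 in all 6 units regardless of Rainfall. Recomputing Predator per unit gives -3, 2, 1, -7, -5, -6; average -3.
E[Predator|Grass=4] averages over only the 4 units with Grass=4 (Rainfall = 2, 7, 6, 0): Predator = -3, 2, 1, -5, mean -1.25.
Difference = -3 − (-1.25) = -1.75.

-1.75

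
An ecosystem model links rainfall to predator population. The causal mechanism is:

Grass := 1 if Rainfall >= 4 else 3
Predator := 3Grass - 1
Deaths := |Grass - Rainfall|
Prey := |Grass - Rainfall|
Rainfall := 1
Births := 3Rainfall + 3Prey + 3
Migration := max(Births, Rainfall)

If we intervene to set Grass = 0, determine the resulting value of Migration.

Under do(Grass=0), the mechanism Grass := 1 if Rainfall >= 4 else 3 is discarded; Grass is fixed at 0.
Prey = |Grass - Rainfall|  [with Grass=0, Rainfall=1]  = 1
Births = 3Rainfall + 3Prey + 3  [with Rainfall=1, Prey=1]  = 9
Migration = max(Births, Rainfall)  [with Births=9, Rainfall=1]  = 9

9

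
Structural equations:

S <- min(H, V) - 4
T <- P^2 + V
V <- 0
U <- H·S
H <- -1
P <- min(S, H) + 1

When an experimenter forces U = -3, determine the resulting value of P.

-4

Intervening sets U = -3 and removes its equation (U <- H·S).
No directed path runs from U to P, so P keeps its natural value.
S = min(H, V) - 4  [with H=-1, V=0]  = -5
P = min(S, H) + 1  [with S=-5, H=-1]  = -4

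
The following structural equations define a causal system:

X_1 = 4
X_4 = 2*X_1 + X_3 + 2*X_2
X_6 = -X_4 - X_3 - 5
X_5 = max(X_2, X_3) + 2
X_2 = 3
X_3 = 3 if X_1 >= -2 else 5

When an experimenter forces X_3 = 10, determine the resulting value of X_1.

Under do(X_3=10), the mechanism X_3 = 3 if X_1 >= -2 else 5 is discarded; X_3 is fixed at 10.
X_1 is not downstream of the intervention, so its value is determined by the original equations.

4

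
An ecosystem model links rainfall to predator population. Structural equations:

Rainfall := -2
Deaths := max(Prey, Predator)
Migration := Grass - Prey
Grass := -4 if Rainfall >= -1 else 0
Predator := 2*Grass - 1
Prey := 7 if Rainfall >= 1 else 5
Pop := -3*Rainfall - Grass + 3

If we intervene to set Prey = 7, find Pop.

The intervention breaks the incoming arrows to Prey: Prey := 7 if Rainfall >= 1 else 5 no longer applies, and Prey = 7.
Pop is not downstream of the intervention, so its value is determined by the original equations.
Grass = -4 if Rainfall >= -1 else 0  [with Rainfall=-2]  = 0
Pop = -3*Rainfall - Grass + 3  [with Rainfall=-2, Grass=0]  = 9

9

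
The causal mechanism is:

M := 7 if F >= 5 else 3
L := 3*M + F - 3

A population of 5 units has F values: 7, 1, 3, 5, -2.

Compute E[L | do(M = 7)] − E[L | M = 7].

-3.2

The intervention sets M=7 in all 5 units regardless of F. Recomputing L per unit gives 25, 19, 21, 23, 16; average 20.8.
E[L|M=7] averages over only the 2 units with M=7 (F = 7, 5): L = 25, 23, mean 24.
Difference = 20.8 − 24 = -3.2.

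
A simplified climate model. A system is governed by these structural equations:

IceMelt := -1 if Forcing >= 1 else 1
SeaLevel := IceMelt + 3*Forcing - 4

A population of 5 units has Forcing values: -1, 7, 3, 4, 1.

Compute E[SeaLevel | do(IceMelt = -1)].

3.4

Every unit gets IceMelt=-1 under the intervention. SeaLevel values become -8, 16, 4, 7, -2; E[SeaLevel|do(IceMelt=-1)] = 3.4.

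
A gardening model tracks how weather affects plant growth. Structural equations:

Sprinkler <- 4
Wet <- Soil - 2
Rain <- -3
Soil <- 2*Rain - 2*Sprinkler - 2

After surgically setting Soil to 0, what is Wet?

The intervention breaks the incoming arrows to Soil: Soil <- 2*Rain - 2*Sprinkler - 2 no longer applies, and Soil = 0.
Wet = Soil - 2  [with Soil=0]  = -2

-2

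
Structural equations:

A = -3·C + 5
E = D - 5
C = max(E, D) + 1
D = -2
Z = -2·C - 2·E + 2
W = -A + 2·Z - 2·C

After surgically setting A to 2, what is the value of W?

36

Under do(A=2), the mechanism A = -3·C + 5 is discarded; A is fixed at 2.
E = D - 5  [with D=-2]  = -7
C = max(E, D) + 1  [with E=-7, D=-2]  = -1
Z = -2·C - 2·E + 2  [with C=-1, E=-7]  = 18
W = -A + 2·Z - 2·C  [with A=2, Z=18, C=-1]  = 36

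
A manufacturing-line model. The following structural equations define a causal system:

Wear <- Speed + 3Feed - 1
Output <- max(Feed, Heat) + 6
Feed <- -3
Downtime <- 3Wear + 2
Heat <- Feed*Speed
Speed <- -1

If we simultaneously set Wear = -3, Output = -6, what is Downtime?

The joint intervention fixes Wear = -3, Output = -6, removing each variable's own equation.
Downtime = 3Wear + 2  [with Wear=-3]  = -7

-7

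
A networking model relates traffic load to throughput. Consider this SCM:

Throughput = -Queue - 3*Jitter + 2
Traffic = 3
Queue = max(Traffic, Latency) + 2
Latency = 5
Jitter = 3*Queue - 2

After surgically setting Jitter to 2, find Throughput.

-11

Intervening sets Jitter = 2 and removes its equation (Jitter = 3*Queue - 2).
Queue = max(Traffic, Latency) + 2  [with Traffic=3, Latency=5]  = 7
Throughput = -Queue - 3*Jitter + 2  [with Queue=7, Jitter=2]  = -11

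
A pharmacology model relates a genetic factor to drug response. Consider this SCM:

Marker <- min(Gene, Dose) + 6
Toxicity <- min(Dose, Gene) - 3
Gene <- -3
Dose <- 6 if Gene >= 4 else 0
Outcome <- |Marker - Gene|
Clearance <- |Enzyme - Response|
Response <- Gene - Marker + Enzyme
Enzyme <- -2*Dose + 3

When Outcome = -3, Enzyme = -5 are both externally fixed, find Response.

The joint intervention fixes Outcome = -3, Enzyme = -5, removing each variable's own equation.
Dose = 6 if Gene >= 4 else 0  [with Gene=-3]  = 0
Marker = min(Gene, Dose) + 6  [with Gene=-3, Dose=0]  = 3
Response = Gene - Marker + Enzyme  [with Gene=-3, Marker=3, Enzyme=-5]  = -11

-11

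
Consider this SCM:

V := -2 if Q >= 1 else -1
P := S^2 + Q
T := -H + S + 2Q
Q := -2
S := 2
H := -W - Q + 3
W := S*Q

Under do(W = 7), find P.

The intervention breaks the incoming arrows to W: W := S*Q no longer applies, and W = 7.
P is not downstream of the intervention, so its value is determined by the original equations.
P = S^2 + Q  [with S=2, Q=-2]  = 2

2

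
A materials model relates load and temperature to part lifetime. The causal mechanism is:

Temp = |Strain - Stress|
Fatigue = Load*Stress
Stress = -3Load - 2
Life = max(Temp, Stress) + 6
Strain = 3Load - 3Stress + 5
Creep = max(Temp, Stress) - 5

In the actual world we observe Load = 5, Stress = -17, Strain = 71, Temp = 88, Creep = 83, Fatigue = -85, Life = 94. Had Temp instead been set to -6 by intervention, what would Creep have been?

-11

Intervening sets Temp = -6 and removes its equation (Temp = |Strain - Stress|).
Stress = -3Load - 2  [with Load=5]  = -17
Creep = max(Temp, Stress) - 5  [with Temp=-6, Stress=-17]  = -11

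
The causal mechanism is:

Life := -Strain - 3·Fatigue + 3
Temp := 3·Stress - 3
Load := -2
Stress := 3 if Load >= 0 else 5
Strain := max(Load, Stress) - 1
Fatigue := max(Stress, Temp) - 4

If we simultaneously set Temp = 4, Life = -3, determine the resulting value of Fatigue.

Setting Temp = 4, Life = -3 by intervention discards those variables' equations.
Stress = 3 if Load >= 0 else 5  [with Load=-2]  = 5
Fatigue = max(Stress, Temp) - 4  [with Stress=5, Temp=4]  = 1

1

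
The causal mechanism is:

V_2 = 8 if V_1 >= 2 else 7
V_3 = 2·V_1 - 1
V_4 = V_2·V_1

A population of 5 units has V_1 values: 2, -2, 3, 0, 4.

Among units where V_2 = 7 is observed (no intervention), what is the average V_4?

-7

E[V_4|V_2=7] averages over only the 2 units with V_2=7 (V_1 = -2, 0): V_4 = -14, 0, mean -7.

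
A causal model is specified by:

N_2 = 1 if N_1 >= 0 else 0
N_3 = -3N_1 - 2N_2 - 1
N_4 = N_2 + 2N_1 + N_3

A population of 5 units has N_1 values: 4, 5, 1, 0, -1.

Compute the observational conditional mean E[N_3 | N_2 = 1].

Observing N_2=1 restricts to units where N_2's equation naturally yields 1: N_1 ∈ {4, 5, 1, 0}. In that subpopulation N_3 = -15, -18, -6, -3, mean -10.5.

-10.5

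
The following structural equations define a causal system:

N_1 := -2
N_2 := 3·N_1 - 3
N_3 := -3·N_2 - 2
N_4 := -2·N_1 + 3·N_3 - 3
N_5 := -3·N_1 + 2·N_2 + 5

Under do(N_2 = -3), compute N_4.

22

Under do(N_2=-3), the mechanism N_2 := 3·N_1 - 3 is discarded; N_2 is fixed at -3.
N_3 = -3·N_2 - 2  [with N_2=-3]  = 7
N_4 = -2·N_1 + 3·N_3 - 3  [with N_1=-2, N_3=7]  = 22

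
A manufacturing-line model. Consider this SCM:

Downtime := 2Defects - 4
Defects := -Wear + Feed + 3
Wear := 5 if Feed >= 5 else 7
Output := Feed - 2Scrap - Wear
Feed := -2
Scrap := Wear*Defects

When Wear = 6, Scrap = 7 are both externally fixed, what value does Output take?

Setting Wear = 6, Scrap = 7 by intervention discards those variables' equations.
Output = Feed - 2Scrap - Wear  [with Feed=-2, Scrap=7, Wear=6]  = -22

-22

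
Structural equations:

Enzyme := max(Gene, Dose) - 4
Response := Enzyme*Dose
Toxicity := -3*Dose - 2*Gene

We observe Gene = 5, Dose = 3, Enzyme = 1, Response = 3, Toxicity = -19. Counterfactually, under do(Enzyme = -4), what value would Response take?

The intervention breaks the incoming arrows to Enzyme: Enzyme := max(Gene, Dose) - 4 no longer applies, and Enzyme = -4.
Response = Enzyme*Dose  [with Enzyme=-4, Dose=3]  = -12

-12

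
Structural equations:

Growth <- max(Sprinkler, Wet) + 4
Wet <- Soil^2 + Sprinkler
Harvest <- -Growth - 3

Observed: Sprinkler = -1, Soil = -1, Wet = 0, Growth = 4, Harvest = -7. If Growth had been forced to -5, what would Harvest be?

2

Intervening sets Growth = -5 and removes its equation (Growth <- max(Sprinkler, Wet) + 4).
Harvest = -Growth - 3  [with Growth=-5]  = 2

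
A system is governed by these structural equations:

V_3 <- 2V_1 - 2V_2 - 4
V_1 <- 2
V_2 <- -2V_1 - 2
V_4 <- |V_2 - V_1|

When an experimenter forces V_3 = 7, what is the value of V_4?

The intervention breaks the incoming arrows to V_3: V_3 <- 2V_1 - 2V_2 - 4 no longer applies, and V_3 = 7.
V_4 is not downstream of the intervention, so its value is determined by the original equations.
V_2 = -2V_1 - 2  [with V_1=2]  = -6
V_4 = |V_2 - V_1|  [with V_2=-6, V_1=2]  = 8

8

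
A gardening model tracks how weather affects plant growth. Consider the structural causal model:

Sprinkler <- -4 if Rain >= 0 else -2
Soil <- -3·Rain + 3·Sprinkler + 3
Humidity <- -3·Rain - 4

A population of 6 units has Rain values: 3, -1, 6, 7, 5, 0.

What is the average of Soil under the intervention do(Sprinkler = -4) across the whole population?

Under do(Sprinkler=-4), Sprinkler's equation is replaced by Sprinkler=-4 for every unit. Per-unit Soil: -18, -6, -27, -30, -24, -9. Mean = -19.

-19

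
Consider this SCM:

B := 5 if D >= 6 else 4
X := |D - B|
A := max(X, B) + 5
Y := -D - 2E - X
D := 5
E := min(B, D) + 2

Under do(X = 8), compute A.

The intervention breaks the incoming arrows to X: X := |D - B| no longer applies, and X = 8.
B = 5 if D >= 6 else 4  [with D=5]  = 4
A = max(X, B) + 5  [with X=8, B=4]  = 13

13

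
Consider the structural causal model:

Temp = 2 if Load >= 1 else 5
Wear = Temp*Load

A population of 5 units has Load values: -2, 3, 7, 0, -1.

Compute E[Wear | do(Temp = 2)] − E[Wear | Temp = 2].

-7.2

do(Temp=2) breaks Temp's dependence on Load. With Temp=2 fixed, Wear across the units is -4, 6, 14, 0, -2, mean 2.8.
E[Wear|Temp=2] averages over only the 2 units with Temp=2 (Load = 3, 7): Wear = 6, 14, mean 10.
Difference = 2.8 − 10 = -7.2.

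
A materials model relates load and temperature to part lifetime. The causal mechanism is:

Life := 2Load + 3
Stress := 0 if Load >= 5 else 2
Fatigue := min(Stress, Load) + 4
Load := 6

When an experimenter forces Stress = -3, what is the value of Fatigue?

The intervention breaks the incoming arrows to Stress: Stress := 0 if Load >= 5 else 2 no longer applies, and Stress = -3.
Fatigue = min(Stress, Load) + 4  [with Stress=-3, Load=6]  = 1

1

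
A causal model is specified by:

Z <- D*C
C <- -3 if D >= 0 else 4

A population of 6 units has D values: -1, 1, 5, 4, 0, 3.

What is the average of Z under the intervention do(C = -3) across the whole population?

-6

do(C=-3) breaks C's dependence on D. With C=-3 fixed, Z across the units is 3, -3, -15, -12, 0, -9, mean -6.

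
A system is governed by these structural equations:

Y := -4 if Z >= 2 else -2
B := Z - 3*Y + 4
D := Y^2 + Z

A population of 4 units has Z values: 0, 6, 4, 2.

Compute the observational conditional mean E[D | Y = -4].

20

E[D|Y=-4] averages over only the 3 units with Y=-4 (Z = 6, 4, 2): D = 22, 20, 18, mean 20.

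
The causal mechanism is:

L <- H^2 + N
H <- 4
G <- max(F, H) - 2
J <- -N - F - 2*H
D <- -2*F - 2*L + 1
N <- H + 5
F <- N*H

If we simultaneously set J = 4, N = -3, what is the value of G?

2

Setting J = 4, N = -3 by intervention discards those variables' equations.
F = N*H  [with N=-3, H=4]  = -12
G = max(F, H) - 2  [with F=-12, H=4]  = 2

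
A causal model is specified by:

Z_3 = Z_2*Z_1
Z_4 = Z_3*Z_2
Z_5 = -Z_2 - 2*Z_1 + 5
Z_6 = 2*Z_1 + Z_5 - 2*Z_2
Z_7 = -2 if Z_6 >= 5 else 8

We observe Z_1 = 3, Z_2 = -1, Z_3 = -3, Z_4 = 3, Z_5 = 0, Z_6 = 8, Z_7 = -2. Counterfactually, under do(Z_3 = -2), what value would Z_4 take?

2

The intervention breaks the incoming arrows to Z_3: Z_3 = Z_2*Z_1 no longer applies, and Z_3 = -2.
Z_4 = Z_3*Z_2  [with Z_3=-2, Z_2=-1]  = 2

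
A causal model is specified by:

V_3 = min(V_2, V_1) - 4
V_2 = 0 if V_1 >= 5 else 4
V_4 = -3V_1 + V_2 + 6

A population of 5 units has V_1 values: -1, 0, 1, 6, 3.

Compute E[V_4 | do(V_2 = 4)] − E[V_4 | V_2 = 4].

-3.15

Every unit gets V_2=4 under the intervention. V_4 values become 13, 10, 7, -8, 1; E[V_4|do(V_2=4)] = 4.6.
Observing V_2=4 restricts to units where V_2's equation naturally yields 4: V_1 ∈ {-1, 0, 1, 3}. In that subpopulation V_4 = 13, 10, 7, 1, mean 7.75.
Difference = 4.6 − 7.75 = -3.15.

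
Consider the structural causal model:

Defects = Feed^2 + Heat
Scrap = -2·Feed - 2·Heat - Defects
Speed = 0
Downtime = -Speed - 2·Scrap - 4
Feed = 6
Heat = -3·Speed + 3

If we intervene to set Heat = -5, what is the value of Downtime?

62

The intervention breaks the incoming arrows to Heat: Heat = -3·Speed + 3 no longer applies, and Heat = -5.
Defects = Feed^2 + Heat  [with Feed=6, Heat=-5]  = 31
Scrap = -2·Feed - 2·Heat - Defects  [with Feed=6, Heat=-5, Defects=31]  = -33
Downtime = -Speed - 2·Scrap - 4  [with Speed=0, Scrap=-33]  = 62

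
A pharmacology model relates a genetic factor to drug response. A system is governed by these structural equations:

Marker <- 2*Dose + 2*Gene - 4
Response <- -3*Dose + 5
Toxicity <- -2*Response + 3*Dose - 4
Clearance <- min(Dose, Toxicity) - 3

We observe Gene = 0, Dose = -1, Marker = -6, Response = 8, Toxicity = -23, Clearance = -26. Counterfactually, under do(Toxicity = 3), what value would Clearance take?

-4

The intervention breaks the incoming arrows to Toxicity: Toxicity <- -2*Response + 3*Dose - 4 no longer applies, and Toxicity = 3.
Clearance = min(Dose, Toxicity) - 3  [with Dose=-1, Toxicity=3]  = -4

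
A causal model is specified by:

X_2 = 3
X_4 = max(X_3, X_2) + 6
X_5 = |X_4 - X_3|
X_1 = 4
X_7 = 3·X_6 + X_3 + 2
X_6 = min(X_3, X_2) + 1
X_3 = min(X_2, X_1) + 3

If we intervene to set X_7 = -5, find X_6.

Intervening sets X_7 = -5 and removes its equation (X_7 = 3·X_6 + X_3 + 2).
Since X_6 is not a descendant of the intervened variable, it is unaffected.
X_3 = min(X_2, X_1) + 3  [with X_2=3, X_1=4]  = 6
X_6 = min(X_3, X_2) + 1  [with X_3=6, X_2=3]  = 4

4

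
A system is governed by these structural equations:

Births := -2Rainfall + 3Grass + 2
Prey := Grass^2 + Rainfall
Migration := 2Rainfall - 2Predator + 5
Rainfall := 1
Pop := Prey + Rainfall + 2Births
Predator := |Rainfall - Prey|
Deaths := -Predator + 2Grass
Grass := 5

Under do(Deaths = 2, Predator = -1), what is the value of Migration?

9

Under do(Deaths = 2, Predator = -1), each intervened variable's structural equation is replaced by its fixed value.
Migration = 2Rainfall - 2Predator + 5  [with Rainfall=1, Predator=-1]  = 9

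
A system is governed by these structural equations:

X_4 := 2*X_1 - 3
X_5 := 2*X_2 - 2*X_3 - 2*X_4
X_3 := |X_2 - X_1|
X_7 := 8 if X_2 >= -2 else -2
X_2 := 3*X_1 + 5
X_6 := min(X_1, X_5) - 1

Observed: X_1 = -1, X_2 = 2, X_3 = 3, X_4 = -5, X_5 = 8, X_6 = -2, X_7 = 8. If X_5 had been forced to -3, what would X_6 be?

-4

The intervention breaks the incoming arrows to X_5: X_5 := 2*X_2 - 2*X_3 - 2*X_4 no longer applies, and X_5 = -3.
X_6 = min(X_1, X_5) - 1  [with X_1=-1, X_5=-3]  = -4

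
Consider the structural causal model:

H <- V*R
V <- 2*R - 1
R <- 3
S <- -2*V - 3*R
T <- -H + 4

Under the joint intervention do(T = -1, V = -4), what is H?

-12

Setting T = -1, V = -4 by intervention discards those variables' equations.
H = V*R  [with V=-4, R=3]  = -12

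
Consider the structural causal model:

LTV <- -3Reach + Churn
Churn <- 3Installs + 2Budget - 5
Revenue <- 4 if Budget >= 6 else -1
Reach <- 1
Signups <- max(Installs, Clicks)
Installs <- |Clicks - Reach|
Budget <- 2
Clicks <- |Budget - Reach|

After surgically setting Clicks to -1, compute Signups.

do(Clicks=-1) replaces the equation Clicks <- |Budget - Reach| with the constant Clicks = -1.
Installs = |Clicks - Reach|  [with Clicks=-1, Reach=1]  = 2
Signups = max(Installs, Clicks)  [with Installs=2, Clicks=-1]  = 2

2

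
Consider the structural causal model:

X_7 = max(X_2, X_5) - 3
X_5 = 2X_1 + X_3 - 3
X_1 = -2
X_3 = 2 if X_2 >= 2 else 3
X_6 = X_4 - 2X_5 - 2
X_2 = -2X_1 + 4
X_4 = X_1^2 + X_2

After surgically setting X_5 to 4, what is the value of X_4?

The intervention breaks the incoming arrows to X_5: X_5 = 2X_1 + X_3 - 3 no longer applies, and X_5 = 4.
Since X_4 is not a descendant of the intervened variable, it is unaffected.
X_2 = -2X_1 + 4  [with X_1=-2]  = 8
X_4 = X_1^2 + X_2  [with X_1=-2, X_2=8]  = 12

12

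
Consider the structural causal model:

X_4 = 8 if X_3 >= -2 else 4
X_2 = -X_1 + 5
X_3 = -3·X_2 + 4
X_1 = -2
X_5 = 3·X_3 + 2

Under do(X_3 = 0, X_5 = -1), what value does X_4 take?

The joint intervention fixes X_3 = 0, X_5 = -1, removing each variable's own equation.
X_4 = 8 if X_3 >= -2 else 4  [with X_3=0]  = 8

8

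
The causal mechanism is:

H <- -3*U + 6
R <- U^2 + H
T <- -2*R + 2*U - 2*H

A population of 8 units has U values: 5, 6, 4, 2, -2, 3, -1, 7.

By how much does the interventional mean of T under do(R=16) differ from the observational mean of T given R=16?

12

The intervention sets R=16 in all 8 units regardless of U. Recomputing T per unit gives -4, 4, -12, -28, -60, -20, -52, 12; average -20.
Observing R=16 restricts to units where R's equation naturally yields 16: U ∈ {5, -2}. In that subpopulation T = -4, -60, mean -32.
Difference = -20 − (-32) = 12.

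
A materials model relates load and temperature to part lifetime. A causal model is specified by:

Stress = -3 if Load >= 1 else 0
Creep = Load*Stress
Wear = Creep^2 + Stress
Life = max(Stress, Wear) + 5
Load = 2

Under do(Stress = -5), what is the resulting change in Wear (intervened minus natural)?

62

Under do(Stress=-5), the mechanism Stress = -3 if Load >= 1 else 0 is discarded; Stress is fixed at -5.
Creep = Load*Stress  [with Load=2, Stress=-5]  = -10
Wear = Creep^2 + Stress  [with Creep=-10, Stress=-5]  = 95
Without intervention: Stress = -3 if Load >= 1 else 0  [with Load=2]  = -3; Creep = Load*Stress  [with Load=2, Stress=-3]  = -6; Wear = Creep^2 + Stress  [with Creep=-6, Stress=-3]  = 33.
Change = 95 − 33 = 62.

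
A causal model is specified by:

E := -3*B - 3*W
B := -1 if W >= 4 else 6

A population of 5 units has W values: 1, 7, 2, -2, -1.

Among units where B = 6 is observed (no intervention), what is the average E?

Observing B=6 restricts to units where B's equation naturally yields 6: W ∈ {1, 2, -2, -1}. In that subpopulation E = -21, -24, -12, -15, mean -18.

-18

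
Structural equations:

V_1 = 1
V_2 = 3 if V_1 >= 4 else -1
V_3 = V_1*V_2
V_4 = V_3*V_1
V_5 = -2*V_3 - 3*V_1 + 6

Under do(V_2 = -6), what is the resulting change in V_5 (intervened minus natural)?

10

do(V_2=-6) replaces the equation V_2 = 3 if V_1 >= 4 else -1 with the constant V_2 = -6.
V_3 = V_1*V_2  [with V_1=1, V_2=-6]  = -6
V_5 = -2*V_3 - 3*V_1 + 6  [with V_3=-6, V_1=1]  = 15
Without intervention: V_2 = 3 if V_1 >= 4 else -1  [with V_1=1]  = -1; V_3 = V_1*V_2  [with V_1=1, V_2=-1]  = -1; V_5 = -2*V_3 - 3*V_1 + 6  [with V_3=-1, V_1=1]  = 5.
Change = 15 − 5 = 10.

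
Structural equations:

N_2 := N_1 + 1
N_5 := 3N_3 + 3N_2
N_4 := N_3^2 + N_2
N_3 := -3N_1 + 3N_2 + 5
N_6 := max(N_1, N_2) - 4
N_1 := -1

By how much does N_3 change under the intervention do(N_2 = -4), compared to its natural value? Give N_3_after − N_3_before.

-12

The intervention breaks the incoming arrows to N_2: N_2 := N_1 + 1 no longer applies, and N_2 = -4.
N_3 = -3N_1 + 3N_2 + 5  [with N_1=-1, N_2=-4]  = -4
Without intervention: N_2 = N_1 + 1  [with N_1=-1]  = 0; N_3 = -3N_1 + 3N_2 + 5  [with N_1=-1, N_2=0]  = 8.
Change = -4 − 8 = -12.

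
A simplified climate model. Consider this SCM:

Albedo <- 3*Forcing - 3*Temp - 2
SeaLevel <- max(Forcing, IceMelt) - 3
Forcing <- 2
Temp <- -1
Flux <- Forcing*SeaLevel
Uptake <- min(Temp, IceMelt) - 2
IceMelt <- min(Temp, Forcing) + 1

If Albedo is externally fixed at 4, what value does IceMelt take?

Under do(Albedo=4), the mechanism Albedo <- 3*Forcing - 3*Temp - 2 is discarded; Albedo is fixed at 4.
Since IceMelt is not a descendant of the intervened variable, it is unaffected.
IceMelt = min(Temp, Forcing) + 1  [with Temp=-1, Forcing=2]  = 0

0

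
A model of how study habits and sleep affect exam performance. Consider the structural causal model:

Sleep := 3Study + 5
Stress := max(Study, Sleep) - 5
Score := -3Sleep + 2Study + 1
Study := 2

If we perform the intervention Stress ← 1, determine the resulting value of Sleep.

Under do(Stress=1), the mechanism Stress := max(Study, Sleep) - 5 is discarded; Stress is fixed at 1.
Since Sleep is not a descendant of the intervened variable, it is unaffected.
Sleep = 3Study + 5  [with Study=2]  = 11

11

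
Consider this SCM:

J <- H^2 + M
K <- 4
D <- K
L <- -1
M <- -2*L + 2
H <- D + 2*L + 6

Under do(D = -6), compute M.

do(D=-6) replaces the equation D <- K with the constant D = -6.
M is not downstream of the intervention, so its value is determined by the original equations.
M = -2*L + 2  [with L=-1]  = 4

4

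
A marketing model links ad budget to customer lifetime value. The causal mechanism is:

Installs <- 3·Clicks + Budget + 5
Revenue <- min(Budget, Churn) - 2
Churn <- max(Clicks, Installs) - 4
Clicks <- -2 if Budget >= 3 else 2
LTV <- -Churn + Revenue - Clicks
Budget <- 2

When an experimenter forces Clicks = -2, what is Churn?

Under do(Clicks=-2), the mechanism Clicks <- -2 if Budget >= 3 else 2 is discarded; Clicks is fixed at -2.
Installs = 3·Clicks + Budget + 5  [with Clicks=-2, Budget=2]  = 1
Churn = max(Clicks, Installs) - 4  [with Clicks=-2, Installs=1]  = -3

-3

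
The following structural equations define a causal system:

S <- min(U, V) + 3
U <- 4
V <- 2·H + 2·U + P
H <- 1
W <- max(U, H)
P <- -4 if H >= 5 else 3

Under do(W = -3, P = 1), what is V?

The joint intervention fixes W = -3, P = 1, removing each variable's own equation.
V = 2·H + 2·U + P  [with H=1, U=4, P=1]  = 11

11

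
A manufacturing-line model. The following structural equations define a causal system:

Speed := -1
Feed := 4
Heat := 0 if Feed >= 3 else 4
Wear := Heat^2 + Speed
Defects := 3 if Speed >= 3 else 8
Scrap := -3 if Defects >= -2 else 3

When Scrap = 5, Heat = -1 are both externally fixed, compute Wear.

Under do(Scrap = 5, Heat = -1), each intervened variable's structural equation is replaced by its fixed value.
Wear = Heat^2 + Speed  [with Heat=-1, Speed=-1]  = 0

0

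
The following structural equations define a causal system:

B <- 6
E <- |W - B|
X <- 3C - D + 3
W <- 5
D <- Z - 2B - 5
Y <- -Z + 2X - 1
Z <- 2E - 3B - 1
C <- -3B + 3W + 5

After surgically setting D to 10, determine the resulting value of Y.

14

Intervening sets D = 10 and removes its equation (D <- Z - 2B - 5).
C = -3B + 3W + 5  [with B=6, W=5]  = 2
E = |W - B|  [with W=5, B=6]  = 1
Z = 2E - 3B - 1  [with E=1, B=6]  = -17
X = 3C - D + 3  [with C=2, D=10]  = -1
Y = -Z + 2X - 1  [with Z=-17, X=-1]  = 14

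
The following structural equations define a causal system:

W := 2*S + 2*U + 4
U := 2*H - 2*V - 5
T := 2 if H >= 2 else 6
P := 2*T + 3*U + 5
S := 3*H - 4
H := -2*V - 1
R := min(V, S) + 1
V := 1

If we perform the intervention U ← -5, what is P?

2

Intervening sets U = -5 and removes its equation (U := 2*H - 2*V - 5).
H = -2*V - 1  [with V=1]  = -3
T = 2 if H >= 2 else 6  [with H=-3]  = 6
P = 2*T + 3*U + 5  [with T=6, U=-5]  = 2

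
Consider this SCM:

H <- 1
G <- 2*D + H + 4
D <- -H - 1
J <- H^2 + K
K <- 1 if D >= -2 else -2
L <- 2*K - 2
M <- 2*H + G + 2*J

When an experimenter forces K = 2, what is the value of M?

9

The intervention breaks the incoming arrows to K: K <- 1 if D >= -2 else -2 no longer applies, and K = 2.
D = -H - 1  [with H=1]  = -2
J = H^2 + K  [with H=1, K=2]  = 3
G = 2*D + H + 4  [with D=-2, H=1]  = 1
M = 2*H + G + 2*J  [with H=1, G=1, J=3]  = 9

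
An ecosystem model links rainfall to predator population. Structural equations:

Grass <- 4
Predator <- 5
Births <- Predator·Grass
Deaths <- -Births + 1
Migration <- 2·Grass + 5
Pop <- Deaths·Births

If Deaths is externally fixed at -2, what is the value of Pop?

-40

Under do(Deaths=-2), the mechanism Deaths <- -Births + 1 is discarded; Deaths is fixed at -2.
Births = Predator·Grass  [with Predator=5, Grass=4]  = 20
Pop = Deaths·Births  [with Deaths=-2, Births=20]  = -40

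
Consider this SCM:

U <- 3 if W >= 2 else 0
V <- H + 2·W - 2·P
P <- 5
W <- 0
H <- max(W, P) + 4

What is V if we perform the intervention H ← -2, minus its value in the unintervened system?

The intervention breaks the incoming arrows to H: H <- max(W, P) + 4 no longer applies, and H = -2.
V = H + 2·W - 2·P  [with H=-2, W=0, P=5]  = -12
Without intervention: H = max(W, P) + 4  [with W=0, P=5]  = 9; V = H + 2·W - 2·P  [with H=9, W=0, P=5]  = -1.
Change = -12 − (-1) = -11.

-11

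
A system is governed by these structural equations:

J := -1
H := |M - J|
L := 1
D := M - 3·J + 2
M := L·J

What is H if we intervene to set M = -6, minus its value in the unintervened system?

The intervention breaks the incoming arrows to M: M := L·J no longer applies, and M = -6.
H = |M - J|  [with M=-6, J=-1]  = 5
Without intervention: M = L·J  [with L=1, J=-1]  = -1; H = |M - J|  [with M=-1, J=-1]  = 0.
Change = 5 − 0 = 5.

5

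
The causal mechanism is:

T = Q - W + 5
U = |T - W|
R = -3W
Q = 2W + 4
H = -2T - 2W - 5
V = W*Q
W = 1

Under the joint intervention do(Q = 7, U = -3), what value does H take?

-29

The joint intervention fixes Q = 7, U = -3, removing each variable's own equation.
T = Q - W + 5  [with Q=7, W=1]  = 11
H = -2T - 2W - 5  [with T=11, W=1]  = -29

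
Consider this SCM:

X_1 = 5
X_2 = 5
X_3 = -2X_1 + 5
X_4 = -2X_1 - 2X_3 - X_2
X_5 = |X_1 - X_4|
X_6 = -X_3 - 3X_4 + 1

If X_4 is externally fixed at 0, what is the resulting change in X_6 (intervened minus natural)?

-15

Under do(X_4=0), the mechanism X_4 = -2X_1 - 2X_3 - X_2 is discarded; X_4 is fixed at 0.
X_3 = -2X_1 + 5  [with X_1=5]  = -5
X_6 = -X_3 - 3X_4 + 1  [with X_3=-5, X_4=0]  = 6
Without intervention: X_3 = -2X_1 + 5  [with X_1=5]  = -5; X_4 = -2X_1 - 2X_3 - X_2  [with X_1=5, X_3=-5, X_2=5]  = -5; X_6 = -X_3 - 3X_4 + 1  [with X_3=-5, X_4=-5]  = 21.
Change = 6 − 21 = -15.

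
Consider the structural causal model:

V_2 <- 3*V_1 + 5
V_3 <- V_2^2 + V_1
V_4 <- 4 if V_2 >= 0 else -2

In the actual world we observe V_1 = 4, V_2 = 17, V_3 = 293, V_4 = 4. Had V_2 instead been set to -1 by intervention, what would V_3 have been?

5

The intervention breaks the incoming arrows to V_2: V_2 <- 3*V_1 + 5 no longer applies, and V_2 = -1.
V_3 = V_2^2 + V_1  [with V_2=-1, V_1=4]  = 5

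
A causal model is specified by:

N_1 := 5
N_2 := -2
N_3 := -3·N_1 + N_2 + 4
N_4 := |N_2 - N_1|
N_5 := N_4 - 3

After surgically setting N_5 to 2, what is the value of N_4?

7

The intervention breaks the incoming arrows to N_5: N_5 := N_4 - 3 no longer applies, and N_5 = 2.
Since N_4 is not a descendant of the intervened variable, it is unaffected.
N_4 = |N_2 - N_1|  [with N_2=-2, N_1=5]  = 7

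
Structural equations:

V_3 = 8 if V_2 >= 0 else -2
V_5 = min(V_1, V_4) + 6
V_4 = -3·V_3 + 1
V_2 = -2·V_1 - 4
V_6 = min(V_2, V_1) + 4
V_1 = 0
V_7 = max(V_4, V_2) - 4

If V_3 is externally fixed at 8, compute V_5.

do(V_3=8) replaces the equation V_3 = 8 if V_2 >= 0 else -2 with the constant V_3 = 8.
V_4 = -3·V_3 + 1  [with V_3=8]  = -23
V_5 = min(V_1, V_4) + 6  [with V_1=0, V_4=-23]  = -17

-17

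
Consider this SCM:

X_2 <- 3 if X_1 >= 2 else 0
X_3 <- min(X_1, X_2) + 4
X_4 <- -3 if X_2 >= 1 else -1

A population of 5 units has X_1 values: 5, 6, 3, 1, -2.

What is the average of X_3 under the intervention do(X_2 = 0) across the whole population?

Every unit gets X_2=0 under the intervention. X_3 values become 4, 4, 4, 4, 2; E[X_3|do(X_2=0)] = 3.6.

3.6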